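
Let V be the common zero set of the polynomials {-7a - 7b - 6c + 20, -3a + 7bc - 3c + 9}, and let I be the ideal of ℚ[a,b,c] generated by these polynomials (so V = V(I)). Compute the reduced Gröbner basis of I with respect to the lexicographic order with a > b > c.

G = {a + b + 6/7c - 20/7, bc + 3/7b - 3/49c + 3/49}

This is the nonlinear analogue of row-reducing a linear system.

f_1 = -7a - 7b - 6c + 20, LT = a.
f_2 = -3a + 7bc - 3c + 9, LT = a.

S(f_1,f_2): lcm = a. S = 7/3bc + b - 1/7c + 1/7.
  leading term bc: no divisor's leading term divides it; move 7/3bc to the remainder.
  leading term b: no divisor's leading term divides it; move b to the remainder.
  leading term c: no divisor's leading term divides it; move -1/7c to the remainder.
  leading term 1: no divisor's leading term divides it; move 1/7 to the remainder.
  remainder 7/3bc + b - 1/7c + 1/7 ≠ 0; add g_3 = 7/3bc + b - 1/7c + 1/7 to the basis.

The other S-polynomials (S(f_1,g_3), S(f_2,g_3)) all reduce to 0 modulo the current basis, so we have a Gröbner basis.
Inter-reduce: drop elements whose leading term is divisible by another's, tail-reduce, and make monic.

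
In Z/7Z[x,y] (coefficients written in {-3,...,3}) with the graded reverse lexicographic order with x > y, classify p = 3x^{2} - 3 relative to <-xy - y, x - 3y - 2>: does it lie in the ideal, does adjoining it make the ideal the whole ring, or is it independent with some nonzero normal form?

First compute the reduced Gröbner basis of I by Buchberger's algorithm.
f_1 = -xy - y, LT = xy.
f_2 = x - 3y - 2, LT = x.

S(f_1,f_2): lcm = xy. S = 3y^{2} + 3y.
  leading term y^{2}: no divisor's leading term divides it; move 3y^{2} to the remainder.
  leading term y: no divisor's leading term divides it; move 3y to the remainder.
  remainder 3y^{2} + 3y ≠ 0; add h_3 = 3y^{2} + 3y to the basis.

The other S-polynomials (S(f_1,h_3), S(f_2,h_3)) all reduce to 0 modulo the current basis, so we have a Gröbner basis.
Inter-reduce: drop elements whose leading term is divisible by another's, tail-reduce, and make monic.
Reduced Gröbner basis: {y^{2} + y, x - 3y - 2}.
Label its elements g_1 = y^{2} + y, g_2 = x - 3y - 2.

Reduce p = 3x^{2} - 3 modulo G:
  leading term x^{2}: subtract (3x)·g_2 from 3x^{2} - 3 → 2xy - x - 3
  leading term xy: subtract (2y)·g_2 from 2xy - x - 3 → -y^{2} - x - 3y - 3
  leading term y^{2}: subtract (-1)·g_1 from -y^{2} - x - 3y - 3 → -x - 2y - 3
  leading term x: subtract (-1)·g_2 from -x - 2y - 3 → 2y + 2
  leading term y: no divisor's leading term divides it; move 2y to the remainder.
  leading term 1: no divisor's leading term divides it; move 2 to the remainder.
  normal form = 2y + 2.
The normal form is nonzero, so p ∉ I. Since p minus its normal form lies in I, I + (p) = I + (r) where r = 2y + 2; decide whether this ideal is the whole ring.
Run Buchberger on G together with r (pairs among the g_i already reduce to 0 since G is a Gröbner basis):
g_1 = y^{2} + y, LT = y^{2}.
g_2 = x - 3y - 2, LT = x.
r = 2y + 2, LT = y.

The S-polynomials (S(g_1,g_2), S(g_1,r), S(g_2,r)) all reduce to 0 modulo the current basis, so we have a Gröbner basis.
Inter-reduce: drop elements whose leading term is divisible by another's, tail-reduce, and make monic.
Reduced Gröbner basis: {x + 1, y + 1}.
The reduced Gröbner basis of I + (p) is {x + 1, y + 1} ≠ {1}, a proper ideal, so the enlarged system stays consistent: p is independent of I, with normal form 2y + 2.

The remainder on division by a Gröbner basis is unique — it is the normal form.

3x^{2} - 3 is independent of I; its normal form modulo I is 2y + 2.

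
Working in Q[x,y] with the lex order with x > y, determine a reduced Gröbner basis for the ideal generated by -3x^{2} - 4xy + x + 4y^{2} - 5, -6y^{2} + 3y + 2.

G = {x^{2} + \tfrac{4}{3}xy - \tfrac{1}{3}x - \tfrac{2}{3}y + \tfrac{11}{9}, y^{2} - \tfrac{1}{2}y - \tfrac{1}{3}}

f_1 = -3x^{2} - 4xy + x + 4y^{2} - 5, LT = x^{2}.
f_2 = -6y^{2} + 3y + 2, LT = y^{2}.

The S-polynomials (S(f_1,f_2)) all reduce to 0 modulo the current basis, so we have a Gröbner basis.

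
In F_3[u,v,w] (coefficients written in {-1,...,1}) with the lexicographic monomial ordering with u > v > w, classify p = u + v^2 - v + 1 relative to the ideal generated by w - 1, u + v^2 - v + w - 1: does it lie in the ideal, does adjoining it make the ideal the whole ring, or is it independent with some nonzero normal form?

First compute the reduced Gröbner basis of I by Buchberger's algorithm.
f_1 = w - 1, LT = w.
f_2 = u + v^2 - v + w - 1, LT = u.

The S-polynomials (S(f_1,f_2)) all reduce to 0 modulo the current basis, so we have a Gröbner basis.
Inter-reduce: drop elements whose leading term is divisible by another's, tail-reduce, and make monic.
Reduced Gröbner basis: {u + v^2 - v, w - 1}.
Label its elements g_1 = u + v^2 - v, g_2 = w - 1.

Reduce p = u + v^2 - v + 1 modulo G:
  leading term u: subtract (1)·g_1 from u + v^2 - v + 1 → 1
  leading term 1: no divisor's leading term divides it; move 1 to the remainder.
  normal form = 1.
The normal form is nonzero, so p ∉ I. Since p minus its normal form lies in I, I + (p) = I + (r) where r = 1; decide whether this ideal is the whole ring.
Here r = 1 is a nonzero constant, hence a unit: 1 ∈ I + (p), the Gröbner basis of I + (p) is {1}, and the enlarged system has no common solution — adjoining p is inconsistent.

Adjoining u + v^2 - v + 1 makes the ideal the whole ring: the system is inconsistent.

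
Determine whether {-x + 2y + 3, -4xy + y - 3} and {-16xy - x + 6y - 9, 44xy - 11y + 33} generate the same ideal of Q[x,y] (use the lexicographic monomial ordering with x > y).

Yes, the ideals are equal.

Two ideals are equal iff their reduced Gröbner bases coincide (the reduced basis is unique for a fixed ordering).
Buchberger on the first generating set:
f_1 = -x + 2y + 3, LT = x.
f_2 = -4xy + y - 3, LT = xy.

S(f_1,f_2): lcm = xy. S = -2y^2 - 11/4y - 3/4.
  leading term y^2: no divisor's leading term divides it; move -2y^2 to the remainder.
  leading term y: no divisor's leading term divides it; move -11/4y to the remainder.
  leading term 1: no divisor's leading term divides it; move -3/4 to the remainder.
  remainder -2y^2 - 11/4y - 3/4 ≠ 0; add g_3 = -2y^2 - 11/4y - 3/4 to the basis.

The other S-polynomials (S(f_1,g_3), S(f_2,g_3)) all reduce to 0 modulo the current basis, so we have a Gröbner basis.
Inter-reduce: drop elements whose leading term is divisible by another's, tail-reduce, and make monic.
Reduced Gröbner basis: {x - 2y - 3, y^2 + 11/8y + 3/8}.

Buchberger on the second generating set:
h_1 = -16xy - x + 6y - 9, LT = xy.
h_2 = 44xy - 11y + 33, LT = xy.

S(h_1,h_2): lcm = xy. S = 1/16x - 1/8y - 3/16.
  leading term x: no divisor's leading term divides it; move 1/16x to the remainder.
  leading term y: no divisor's leading term divides it; move -1/8y to the remainder.
  leading term 1: no divisor's leading term divides it; move -3/16 to the remainder.
  remainder 1/16x - 1/8y - 3/16 ≠ 0; add k_3 = 1/16x - 1/8y - 3/16 to the basis.

S(h_1,k_3): lcm = xy. S = 1/16x + 2y^2 + 21/8y + 9/16.
  leading term x: subtract (1)·k_3 from 1/16x + 2y^2 + 21/8y + 9/16 → 2y^2 + 11/4y + 3/4
  leading term y^2: no divisor's leading term divides it; move 2y^2 to the remainder.
  leading term y: no divisor's leading term divides it; move 11/4y to the remainder.
  leading term 1: no divisor's leading term divides it; move 3/4 to the remainder.
  remainder 2y^2 + 11/4y + 3/4 ≠ 0; add k_4 = 2y^2 + 11/4y + 3/4 to the basis.

The other S-polynomials (S(h_2,k_3), S(h_1,k_4), S(h_2,k_4), S(k_3,k_4)) all reduce to 0 modulo the current basis, so we have a Gröbner basis.
Inter-reduce: drop elements whose leading term is divisible by another's, tail-reduce, and make monic.
Reduced Gröbner basis: {x - 2y - 3, y^2 + 11/8y + 3/8}.

Same reduced basis, so the two generating sets span the same ideal.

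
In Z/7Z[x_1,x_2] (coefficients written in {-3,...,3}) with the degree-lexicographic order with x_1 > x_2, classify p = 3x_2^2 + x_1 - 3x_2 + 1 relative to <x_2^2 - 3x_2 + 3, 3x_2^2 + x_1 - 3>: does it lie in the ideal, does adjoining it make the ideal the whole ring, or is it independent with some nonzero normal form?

First compute the reduced Gröbner basis of I by Buchberger's algorithm.
f_1 = x_2^2 - 3x_2 + 3, LT = x_2^2.
f_2 = 3x_2^2 + x_1 - 3, LT = x_2^2.

S(f_1,f_2): lcm = x_2^2. S = 2x_1 - 3x_2 - 3.
  leading term x_1: no divisor's leading term divides it; move 2x_1 to the remainder.
  leading term x_2: no divisor's leading term divides it; move -3x_2 to the remainder.
  leading term 1: no divisor's leading term divides it; move -3 to the remainder.
  remainder 2x_1 - 3x_2 - 3 ≠ 0; add h_3 = 2x_1 - 3x_2 - 3 to the basis.

The other S-polynomials (S(f_1,h_3), S(f_2,h_3)) all reduce to 0 modulo the current basis, so we have a Gröbner basis.
Inter-reduce: drop elements whose leading term is divisible by another's, tail-reduce, and make monic.
Reduced Gröbner basis: {x_2^2 - 3x_2 + 3, x_1 + 2x_2 + 2}.
Label its elements g_1 = x_2^2 - 3x_2 + 3, g_2 = x_1 + 2x_2 + 2.

Reduce p = 3x_2^2 + x_1 - 3x_2 + 1 modulo G:
  leading term x_2^2: subtract (3)·g_1 from 3x_2^2 + x_1 - 3x_2 + 1 → x_1 - x_2 - 1
  leading term x_1: subtract (1)·g_2 from x_1 - x_2 - 1 → -3x_2 - 3
  leading term x_2: no divisor's leading term divides it; move -3x_2 to the remainder.
  leading term 1: no divisor's leading term divides it; move -3 to the remainder.
  normal form = -3x_2 - 3.
The normal form is nonzero, so p ∉ I. Since p minus its normal form lies in I, I + (p) = I + (r) where r = -3x_2 - 3; decide whether this ideal is the whole ring.
Run Buchberger on G together with r (pairs among the g_i already reduce to 0 since G is a Gröbner basis):
g_1 = x_2^2 - 3x_2 + 3, LT = x_2^2.
g_2 = x_1 + 2x_2 + 2, LT = x_1.
r = -3x_2 - 3, LT = x_2.

The S-polynomials (S(g_1,g_2), S(g_1,r), S(g_2,r)) all reduce to 0 modulo the current basis, so we have a Gröbner basis.
Inter-reduce: drop elements whose leading term is divisible by another's, tail-reduce, and make monic.
Reduced Gröbner basis: {x_1, x_2 + 1}.
The reduced Gröbner basis of I + (p) is {x_1, x_2 + 1} ≠ {1}, a proper ideal, so the enlarged system stays consistent: p is independent of I, with normal form -3x_2 - 3.

3x_2^2 + x_1 - 3x_2 + 1 is independent of I; its normal form modulo I is -3x_2 - 3.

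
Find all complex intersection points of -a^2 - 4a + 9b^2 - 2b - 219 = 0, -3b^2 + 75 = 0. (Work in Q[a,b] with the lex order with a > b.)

{(-2 + 2*sqrt(5), -5), (-2*sqrt(5) - 2, -5), (-2, 5)}

Compute a lex Gröbner basis by Buchberger's algorithm.
f_1 = -a^2 - 4a + 9b^2 - 2b - 219, LT = a^2.
f_2 = -3b^2 + 75, LT = b^2.

S(f_1,f_2): leading monomials are coprime, so the S-polynomial reduces to 0 (Buchberger's first criterion).
Every S-polynomial of the final basis reduces to 0, so we have a Gröbner basis.
Inter-reduce: drop elements whose leading term is divisible by another's, tail-reduce, and make monic.
Reduced Gröbner basis: {a^2 + 4a + 2b - 6, b^2 - 25}.

A lex Gröbner basis eliminates variables successively. Here b^2 - 25 depends only on b, with roots {-5, 5}; lifting each root through the earlier basis elements recovers the full solutions.
  b = -5: the earlier basis element becomes a^2 + 4a - 16 = 0, giving a = -2 + 2*sqrt(5), -2*sqrt(5) - 2 — points (-2 + 2*sqrt(5), -5), (-2*sqrt(5) - 2, -5).
  b = 5: the earlier basis element becomes a^2 + 4a + 4 = 0, giving a = -2 — point (-2, 5).
Check: every point annihilates each of the original generators.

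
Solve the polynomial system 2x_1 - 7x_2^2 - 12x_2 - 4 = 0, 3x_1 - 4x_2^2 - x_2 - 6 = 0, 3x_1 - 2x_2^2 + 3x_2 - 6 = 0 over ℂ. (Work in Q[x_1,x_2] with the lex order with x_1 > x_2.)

Compute a lex Gröbner basis by Buchberger's algorithm.
f_1 = 2x_1 - 7x_2^2 - 12x_2 - 4, LT = x_1.
f_2 = 3x_1 - 4x_2^2 - x_2 - 6, LT = x_1.
f_3 = 3x_1 - 2x_2^2 + 3x_2 - 6, LT = x_1.

S(f_1,f_2): lcm = x_1. S = -13/6x_2^2 - 17/3x_2.
  reduce S modulo (f_1, f_2, f_3):
  remainder -13/6x_2^2 - 17/3x_2 ≠ 0; add h_4 = -13/6x_2^2 - 17/3x_2 to the basis.

S(f_1,f_3): lcm = x_1. S = -17/6x_2^2 - 7x_2.
  reduce S modulo (f_1, f_2, f_3, h_4):
  remainder 16/39x_2 ≠ 0; add h_5 = 16/39x_2 to the basis.

The other S-polynomials (S(f_2,f_3), S(f_1,h_4), S(f_2,h_4), S(f_3,h_4), S(f_1,h_5), S(f_2,h_5), S(f_3,h_5), S(h_4,h_5)) all reduce to 0 modulo the current basis, so we have a Gröbner basis.
Inter-reduce: drop elements whose leading term is divisible by another's, tail-reduce, and make monic.
Reduced Gröbner basis: {x_1 - 2, x_2}.

Since the basis is lex-ordered, x_2 is univariate in x_2. Its roots are {0}. Back-substituting each root into the other basis elements fixes the other coordinates.
  x_2 = 0: the earlier basis element becomes x_1 - 2 = 0, giving x_1 = 2 — point (2, 0).

{(2, 0)}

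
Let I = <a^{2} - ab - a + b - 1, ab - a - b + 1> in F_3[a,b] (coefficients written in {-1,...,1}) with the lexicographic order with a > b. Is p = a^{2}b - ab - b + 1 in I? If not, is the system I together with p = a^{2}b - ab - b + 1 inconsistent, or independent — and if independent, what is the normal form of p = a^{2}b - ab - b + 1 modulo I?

First compute the reduced Gröbner basis of I by Buchberger's algorithm.
f_1 = a^{2} - ab - a + b - 1, LT = a^{2}.
f_2 = ab - a - b + 1, LT = ab.

S(f_1,f_2): lcm = a^{2}b. S = a^{2} - ab^{2} - a + b^{2} - b.
  reduce S modulo (f_1, f_2):
  remainder -b + 1 ≠ 0; add h_3 = -b + 1 to the basis.

The other S-polynomials (S(f_1,h_3), S(f_2,h_3)) all reduce to 0 modulo the current basis, so we have a Gröbner basis.
Inter-reduce: drop elements whose leading term is divisible by another's, tail-reduce, and make monic.
Reduced Gröbner basis: {a^{2} + a, b - 1}.
Label its elements g_1 = a^{2} + a, g_2 = b - 1.

Reduce p = a^{2}b - ab - b + 1 modulo G:
  leading term a^{2}b: subtract (b)·g_1 from a^{2}b - ab - b + 1 → ab - b + 1
  leading term ab: subtract (a)·g_2 from ab - b + 1 → a - b + 1
  leading term a: no divisor's leading term divides it; move a to the remainder.
  leading term b: subtract (-1)·g_2 from -b + 1 → 0
  normal form = a.
The normal form is nonzero, so p ∉ I. Since p minus its normal form lies in I, I + (p) = I + (r) where r = a; decide whether this ideal is the whole ring.
Run Buchberger on G together with r (pairs among the g_i already reduce to 0 since G is a Gröbner basis):
g_1 = a^{2} + a, LT = a^{2}.
g_2 = b - 1, LT = b.
r = a, LT = a.

The S-polynomials (S(g_1,g_2), S(g_1,r), S(g_2,r)) all reduce to 0 modulo the current basis, so we have a Gröbner basis.
Inter-reduce: drop elements whose leading term is divisible by another's, tail-reduce, and make monic.
Reduced Gröbner basis: {a, b - 1}.
The reduced Gröbner basis of I + (p) is {a, b - 1} ≠ {1}, a proper ideal, so the enlarged system stays consistent: p is independent of I, with normal form a.

The remainder on division by a Gröbner basis is unique — it is the normal form.

a^{2}b - ab - b + 1 is independent of I; its normal form modulo I is a.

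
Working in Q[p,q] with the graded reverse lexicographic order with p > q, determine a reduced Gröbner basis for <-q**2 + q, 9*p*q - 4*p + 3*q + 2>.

f_1 = -q**2 + q, LT = q**2.
f_2 = 9*p*q - 4*p + 3*q + 2, LT = p*q.

S(f_1,f_2): lcm = p*q**2. S = -5/9*p*q - 1/3*q**2 - 2/9*q.
  leading term p*q: subtract (-5/81)·f_2 from -5/9*p*q - 1/3*q**2 - 2/9*q → -1/3*q**2 - 20/81*p - 1/27*q + 10/81
  leading term q**2: subtract (1/3)·f_1 from -1/3*q**2 - 20/81*p - 1/27*q + 10/81 → -20/81*p - 10/27*q + 10/81
  leading term p: no divisor's leading term divides it; move -20/81*p to the remainder.
  leading term q: no divisor's leading term divides it; move -10/27*q to the remainder.
  leading term 1: no divisor's leading term divides it; move 10/81 to the remainder.
  remainder -20/81*p - 10/27*q + 10/81 ≠ 0; add g_3 = -20/81*p - 10/27*q + 10/81 to the basis.

The other S-polynomials (S(f_1,g_3), S(f_2,g_3)) all reduce to 0 modulo the current basis, so we have a Gröbner basis.
Inter-reduce: drop elements whose leading term is divisible by another's, tail-reduce, and make monic.

G = {q**2 - q, p + 3/2*q - 1/2}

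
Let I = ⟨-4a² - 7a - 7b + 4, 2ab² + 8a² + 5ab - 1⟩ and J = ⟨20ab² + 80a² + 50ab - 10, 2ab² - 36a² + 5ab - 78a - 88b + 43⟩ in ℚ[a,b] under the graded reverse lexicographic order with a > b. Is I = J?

No, the ideals differ.

Since reduced Gröbner bases are canonical representatives of ideals under a given ordering, it suffices to compute and compare them.
Buchberger on the first generating set:
f_1 = -4a² - 7a - 7b + 4, LT = a².
f_2 = 2ab² + 8a² + 5ab - 1, LT = ab².

S(f_1,f_2): lcm = a²b². S = -4a³ - 5/2a²b + 7/4ab² + 7/4b³ - b² + ½a.
  leading term a³: subtract (a)·f_1 from -4a³ - 5/2a²b + 7/4ab² + 7/4b³ - b² + ½a → -5/2a²b + 7/4ab² + 7/4b³ + 7a² + 7ab - b² - 7/2a
  leading term a²b: subtract (⅝b)·f_1 from -5/2a²b + 7/4ab² + 7/4b³ + 7a² + 7ab - b² - 7/2a → 7/4ab² + 7/4b³ + 7a² + 91/8ab + 27/8b² - 7/2a - 5/2b
  leading term ab²: subtract (⅞)·f_2 from 7/4ab² + 7/4b³ + 7a² + 91/8ab + 27/8b² - 7/2a - 5/2b → 7/4b³ + 7ab + 27/8b² - 7/2a - 5/2b + ⅞
  leading term b³: no divisor's leading term divides it; move 7/4b³ to the remainder.
  leading term ab: no divisor's leading term divides it; move 7ab to the remainder.
  leading term b²: no divisor's leading term divides it; move 27/8b² to the remainder.
  leading term a: no divisor's leading term divides it; move -7/2a to the remainder.
  leading term b: no divisor's leading term divides it; move -5/2b to the remainder.
  leading term 1: no divisor's leading term divides it; move ⅞ to the remainder.
  remainder 7/4b³ + 7ab + 27/8b² - 7/2a - 5/2b + ⅞ ≠ 0; add g_3 = 7/4b³ + 7ab + 27/8b² - 7/2a - 5/2b + ⅞ to the basis.

The other S-polynomials (S(f_1,g_3), S(f_2,g_3)) all reduce to 0 modulo the current basis, so we have a Gröbner basis.
Inter-reduce: drop elements whose leading term is divisible by another's, tail-reduce, and make monic.
Reduced Gröbner basis: {ab² + 5/2ab - 7a - 7b + 7/2, b³ + 4ab + 27/14b² - 2a - 10/7b + ½, a² + 7/4a + 7/4b - 1}.

Buchberger on the second generating set:
h_1 = 20ab² + 80a² + 50ab - 10, LT = ab².
h_2 = 2ab² - 36a² + 5ab - 78a - 88b + 43, LT = ab².

S(h_1,h_2): lcm = ab². S = 22a² + 39a + 44b - 22.
  leading term a²: no divisor's leading term divides it; move 22a² to the remainder.
  leading term a: no divisor's leading term divides it; move 39a to the remainder.
  leading term b: no divisor's leading term divides it; move 44b to the remainder.
  leading term 1: no divisor's leading term divides it; move -22 to the remainder.
  remainder 22a² + 39a + 44b - 22 ≠ 0; add k_3 = 22a² + 39a + 44b - 22 to the basis.

S(h_1,k_3): lcm = a²b². S = 4a³ + 5/2a²b - 39/22ab² - 2b³ + b² - ½a.
  leading term a³: subtract (2/11a)·k_3 from 4a³ + 5/2a²b - 39/22ab² - 2b³ + b² - ½a → 5/2a²b - 39/22ab² - 2b³ - 78/11a² - 8ab + b² + 7/2a
  leading term a²b: subtract (5/44b)·k_3 from 5/2a²b - 39/22ab² - 2b³ - 78/11a² - 8ab + b² + 7/2a → -39/22ab² - 2b³ - 78/11a² - 547/44ab - 4b² + 7/2a + 5/2b
  leading term ab²: subtract (-39/440)·h_1 from -39/22ab² - 2b³ - 78/11a² - 547/44ab - 4b² + 7/2a + 5/2b → -2b³ - 8ab - 4b² + 7/2a + 5/2b - 39/44
  leading term b³: no divisor's leading term divides it; move -2b³ to the remainder.
  leading term ab: no divisor's leading term divides it; move -8ab to the remainder.
  leading term b²: no divisor's leading term divides it; move -4b² to the remainder.
  leading term a: no divisor's leading term divides it; move 7/2a to the remainder.
  leading term b: no divisor's leading term divides it; move 5/2b to the remainder.
  leading term 1: no divisor's leading term divides it; move -39/44 to the remainder.
  remainder -2b³ - 8ab - 4b² + 7/2a + 5/2b - 39/44 ≠ 0; add k_4 = -2b³ - 8ab - 4b² + 7/2a + 5/2b - 39/44 to the basis.

The other S-polynomials (S(h_2,k_3), S(h_1,k_4), S(h_2,k_4), S(k_3,k_4)) all reduce to 0 modulo the current basis, so we have a Gröbner basis.
Inter-reduce: drop elements whose leading term is divisible by another's, tail-reduce, and make monic.
Reduced Gröbner basis: {ab² + 5/2ab - 78/11a - 8b + 7/2, b³ + 4ab + 2b² - 7/4a - 5/4b + 39/88, a² + 39/22a + 2b - 1}.

These differ, so the ideals are not equal.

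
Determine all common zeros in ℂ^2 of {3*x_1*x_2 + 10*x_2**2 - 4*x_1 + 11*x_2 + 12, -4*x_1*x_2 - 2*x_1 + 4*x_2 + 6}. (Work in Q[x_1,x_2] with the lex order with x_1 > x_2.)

Compute a lex Gröbner basis by Buchberger's algorithm.
f_1 = 3*x_1*x_2 - 4*x_1 + 10*x_2**2 + 11*x_2 + 12, LT = x_1*x_2.
f_2 = -4*x_1*x_2 - 2*x_1 + 4*x_2 + 6, LT = x_1*x_2.

S(f_1,f_2): lcm = x_1*x_2. S = -11/6*x_1 + 10/3*x_2**2 + 14/3*x_2 + 11/2.
  leading term x_1: no divisor's leading term divides it; move -11/6*x_1 to the remainder.
  leading term x_2**2: no divisor's leading term divides it; move 10/3*x_2**2 to the remainder.
  leading term x_2: no divisor's leading term divides it; move 14/3*x_2 to the remainder.
  leading term 1: no divisor's leading term divides it; move 11/2 to the remainder.
  remainder -11/6*x_1 + 10/3*x_2**2 + 14/3*x_2 + 11/2 ≠ 0; add h_3 = -11/6*x_1 + 10/3*x_2**2 + 14/3*x_2 + 11/2 to the basis.

S(f_1,h_3): lcm = x_1*x_2. S = -4/3*x_1 + 20/11*x_2**3 + 194/33*x_2**2 + 20/3*x_2 + 4.
  leading term x_1: subtract (8/11)·h_3 from -4/3*x_1 + 20/11*x_2**3 + 194/33*x_2**2 + 20/3*x_2 + 4 → 20/11*x_2**3 + 38/11*x_2**2 + 36/11*x_2
  leading term x_2**3: no divisor's leading term divides it; move 20/11*x_2**3 to the remainder.
  leading term x_2**2: no divisor's leading term divides it; move 38/11*x_2**2 to the remainder.
  leading term x_2: no divisor's leading term divides it; move 36/11*x_2 to the remainder.
  remainder 20/11*x_2**3 + 38/11*x_2**2 + 36/11*x_2 ≠ 0; add h_4 = 20/11*x_2**3 + 38/11*x_2**2 + 36/11*x_2 to the basis.

S(f_2,h_3): lcm = x_1*x_2. S = 1/2*x_1 + 20/11*x_2**3 + 28/11*x_2**2 + 2*x_2 - 3/2.
  leading term x_1: subtract (-3/11)·h_3 from 1/2*x_1 + 20/11*x_2**3 + 28/11*x_2**2 + 2*x_2 - 3/2 → 20/11*x_2**3 + 38/11*x_2**2 + 36/11*x_2
  leading term x_2**3: subtract (1)·h_4 from 20/11*x_2**3 + 38/11*x_2**2 + 36/11*x_2 → 0
  remainder 0.

S(f_1,h_4): lcm = x_1*x_2**3. S = -97/30*x_1*x_2**2 - 9/5*x_1*x_2 + 10/3*x_2**4 + 11/3*x_2**3 + 4*x_2**2.
  leading term x_1*x_2**2: subtract (-97/90*x_2)·f_1 from -97/30*x_1*x_2**2 - 9/5*x_1*x_2 + 10/3*x_2**4 + 11/3*x_2**3 + 4*x_2**2 → -55/9*x_1*x_2 + 10/3*x_2**4 + 130/9*x_2**3 + 1427/90*x_2**2 + 194/15*x_2
  leading term x_1*x_2: subtract (-55/27)·f_1 from -55/9*x_1*x_2 + 10/3*x_2**4 + 130/9*x_2**3 + 1427/90*x_2**2 + 194/15*x_2 → -220/27*x_1 + 10/3*x_2**4 + 130/9*x_2**3 + 9781/270*x_2**2 + 4771/135*x_2 + 220/9
  leading term x_1: subtract (40/9)·h_3 from -220/27*x_1 + 10/3*x_2**4 + 130/9*x_2**3 + 9781/270*x_2**2 + 4771/135*x_2 + 220/9 → 10/3*x_2**4 + 130/9*x_2**3 + 1927/90*x_2**2 + 73/5*x_2
  leading term x_2**4: subtract (11/6*x_2)·h_4 from 10/3*x_2**4 + 130/9*x_2**3 + 1927/90*x_2**2 + 73/5*x_2 → 73/9*x_2**3 + 1387/90*x_2**2 + 73/5*x_2
  leading term x_2**3: subtract (803/180)·h_4 from 73/9*x_2**3 + 1387/90*x_2**2 + 73/5*x_2 → 0
  remainder 0.

S(f_2,h_4): lcm = x_1*x_2**3. S = -7/5*x_1*x_2**2 - 9/5*x_1*x_2 - x_2**3 - 3/2*x_2**2.
  leading term x_1*x_2**2: subtract (-7/15*x_2)·f_1 from -7/5*x_1*x_2**2 - 9/5*x_1*x_2 - x_2**3 - 3/2*x_2**2 → -11/3*x_1*x_2 + 11/3*x_2**3 + 109/30*x_2**2 + 28/5*x_2
  leading term x_1*x_2: subtract (-11/9)·f_1 from -11/3*x_1*x_2 + 11/3*x_2**3 + 109/30*x_2**2 + 28/5*x_2 → -44/9*x_1 + 11/3*x_2**3 + 1427/90*x_2**2 + 857/45*x_2 + 44/3
  leading term x_1: subtract (8/3)·h_3 from -44/9*x_1 + 11/3*x_2**3 + 1427/90*x_2**2 + 857/45*x_2 + 44/3 → 11/3*x_2**3 + 209/30*x_2**2 + 33/5*x_2
  leading term x_2**3: subtract (121/60)·h_4 from 11/3*x_2**3 + 209/30*x_2**2 + 33/5*x_2 → 0
  remainder 0.

S(h_3,h_4): leading monomials are coprime, so the S-polynomial reduces to 0 (Buchberger's first criterion).
Every S-polynomial of the final basis reduces to 0, so we have a Gröbner basis.
Inter-reduce: drop elements whose leading term is divisible by another's, tail-reduce, and make monic.
Reduced Gröbner basis: {x_1 - 20/11*x_2**2 - 28/11*x_2 - 3, x_2**3 + 19/10*x_2**2 + 9/5*x_2}.

The lex basis is triangular: the last element involves only x_2. Solving x_2**3 + 19/10*x_2**2 + 9/5*x_2 = 0 gives x_2 ∈ {0, -19/20 - sqrt(359)*I/20, -19/20 + sqrt(359)*I/20}; substituting each value into the earlier elements determines the remaining variables.
  x_2 = 0: the earlier basis element becomes x_1 - 3 = 0, giving x_1 = 3 — point (3, 0).
  x_2 = -19/20 - sqrt(359)*I/20: the earlier basis element becomes x_1 - 13/22 - sqrt(359)*I/22 = 0, giving x_1 = 13/22 + sqrt(359)*I/22 — point (13/22 + sqrt(359)*I/22, -19/20 - sqrt(359)*I/20).
  x_2 = -19/20 + sqrt(359)*I/20: the earlier basis element becomes x_1 - 13/22 + sqrt(359)*I/22 = 0, giving x_1 = 13/22 - sqrt(359)*I/22 — point (13/22 - sqrt(359)*I/22, -19/20 + sqrt(359)*I/20).
Check: every point annihilates each of the original generators.

{(3, 0), (13/22 + sqrt(359)*I/22, -19/20 - sqrt(359)*I/20), (13/22 - sqrt(359)*I/22, -19/20 + sqrt(359)*I/20)}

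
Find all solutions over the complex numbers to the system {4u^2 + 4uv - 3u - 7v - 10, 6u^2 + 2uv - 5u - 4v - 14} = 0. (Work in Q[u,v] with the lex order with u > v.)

{(2, 0), (1/4 + sqrt(30)/4, -17/4 - 3*sqrt(30)/4), (1/4 - sqrt(30)/4, -17/4 + 3*sqrt(30)/4)}

Compute a lex Gröbner basis by Buchberger's algorithm.
f_1 = 4u^2 + 4uv - 3u - 7v - 10, LT = u^2.
f_2 = 6u^2 + 2uv - 5u - 4v - 14, LT = u^2.

S(f_1,f_2): lcm = u^2. S = 2/3uv + 1/12u - 13/12v - 1/6.
  leading term uv: no divisor's leading term divides it; move 2/3uv to the remainder.
  leading term u: no divisor's leading term divides it; move 1/12u to the remainder.
  leading term v: no divisor's leading term divides it; move -13/12v to the remainder.
  leading term 1: no divisor's leading term divides it; move -1/6 to the remainder.
  remainder 2/3uv + 1/12u - 13/12v - 1/6 ≠ 0; add h_3 = 2/3uv + 1/12u - 13/12v - 1/6 to the basis.

S(f_1,h_3): lcm = u^2v. S = -1/8u^2 + uv^2 + 7/8uv + 1/4u - 7/4v^2 - 5/2v.
  leading term u^2: subtract (-1/32)·f_1 from -1/8u^2 + uv^2 + 7/8uv + 1/4u - 7/4v^2 - 5/2v → uv^2 + uv + 5/32u - 7/4v^2 - 87/32v - 5/16
  leading term uv^2: subtract (3/2v)·h_3 from uv^2 + uv + 5/32u - 7/4v^2 - 87/32v - 5/16 → 7/8uv + 5/32u - 1/8v^2 - 79/32v - 5/16
  leading term uv: subtract (21/16)·h_3 from 7/8uv + 5/32u - 1/8v^2 - 79/32v - 5/16 → 3/64u - 1/8v^2 - 67/64v - 3/32
  leading term u: no divisor's leading term divides it; move 3/64u to the remainder.
  leading term v^2: no divisor's leading term divides it; move -1/8v^2 to the remainder.
  leading term v: no divisor's leading term divides it; move -67/64v to the remainder.
  leading term 1: no divisor's leading term divides it; move -3/32 to the remainder.
  remainder 3/64u - 1/8v^2 - 67/64v - 3/32 ≠ 0; add h_4 = 3/64u - 1/8v^2 - 67/64v - 3/32 to the basis.

S(h_3,h_4): lcm = uv. S = 1/8u + 8/3v^3 + 67/3v^2 + 3/8v - 1/4.
  leading term u: subtract (8/3)·h_4 from 1/8u + 8/3v^3 + 67/3v^2 + 3/8v - 1/4 → 8/3v^3 + 68/3v^2 + 19/6v
  leading term v^3: no divisor's leading term divides it; move 8/3v^3 to the remainder.
  leading term v^2: no divisor's leading term divides it; move 68/3v^2 to the remainder.
  leading term v: no divisor's leading term divides it; move 19/6v to the remainder.
  remainder 8/3v^3 + 68/3v^2 + 19/6v ≠ 0; add h_5 = 8/3v^3 + 68/3v^2 + 19/6v to the basis.

The other S-polynomials (S(f_2,h_3), S(f_1,h_4), S(f_2,h_4), S(f_1,h_5), S(f_2,h_5), S(h_3,h_5), S(h_4,h_5)) all reduce to 0 modulo the current basis, so we have a Gröbner basis.
Inter-reduce: drop elements whose leading term is divisible by another's, tail-reduce, and make monic.
Reduced Gröbner basis: {u - 8/3v^2 - 67/3v - 2, v^3 + 17/2v^2 + 19/16v}.

From the last basis element, v^3 + 17/2v^2 + 19/16v = 0, so v takes values in {0, -17/4 - 3*sqrt(30)/4, -17/4 + 3*sqrt(30)/4}. Each choice, substituted upward through the basis, yields the corresponding point(s) of the solution set.
  v = 0: the earlier basis element becomes u - 2 = 0, giving u = 2 — point (2, 0).
  v = -17/4 - 3*sqrt(30)/4: the earlier basis element becomes u - sqrt(30)/4 - 1/4 = 0, giving u = 1/4 + sqrt(30)/4 — point (1/4 + sqrt(30)/4, -17/4 - 3*sqrt(30)/4).
  v = -17/4 + 3*sqrt(30)/4: the earlier basis element becomes u - 1/4 + sqrt(30)/4 = 0, giving u = 1/4 - sqrt(30)/4 — point (1/4 - sqrt(30)/4, -17/4 + 3*sqrt(30)/4).
A lex Gröbner basis triangularizes the system, enabling back-substitution.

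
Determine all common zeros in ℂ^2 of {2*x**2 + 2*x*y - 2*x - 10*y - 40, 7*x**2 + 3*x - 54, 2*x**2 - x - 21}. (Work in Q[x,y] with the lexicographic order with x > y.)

Compute a lex Gröbner basis by Buchberger's algorithm.
f_1 = 2*x**2 + 2*x*y - 2*x - 10*y - 40, LT = x**2.
f_2 = 7*x**2 + 3*x - 54, LT = x**2.
f_3 = 2*x**2 - x - 21, LT = x**2.

S(f_1,f_2): lcm = x**2. S = x*y - 10/7*x - 5*y - 86/7.
  leading term x*y: no divisor's leading term divides it; move x*y to the remainder.
  leading term x: no divisor's leading term divides it; move -10/7*x to the remainder.
  leading term y: no divisor's leading term divides it; move -5*y to the remainder.
  leading term 1: no divisor's leading term divides it; move -86/7 to the remainder.
  remainder x*y - 10/7*x - 5*y - 86/7 ≠ 0; add h_4 = x*y - 10/7*x - 5*y - 86/7 to the basis.

S(f_1,f_3): lcm = x**2. S = x*y - 1/2*x - 5*y - 19/2.
  leading term x*y: subtract (1)·h_4 from x*y - 1/2*x - 5*y - 19/2 → 13/14*x + 39/14
  leading term x: no divisor's leading term divides it; move 13/14*x to the remainder.
  leading term 1: no divisor's leading term divides it; move 39/14 to the remainder.
  remainder 13/14*x + 39/14 ≠ 0; add h_5 = 13/14*x + 39/14 to the basis.

S(f_1,h_4): lcm = x**2*y. S = 10/7*x**2 + x*y**2 + 4*x*y + 86/7*x - 5*y**2 - 20*y.
  leading term x**2: subtract (5/7)·f_1 from 10/7*x**2 + x*y**2 + 4*x*y + 86/7*x - 5*y**2 - 20*y → x*y**2 + 18/7*x*y + 96/7*x - 5*y**2 - 90/7*y + 200/7
  leading term x*y**2: subtract (y)·h_4 from x*y**2 + 18/7*x*y + 96/7*x - 5*y**2 - 90/7*y + 200/7 → 4*x*y + 96/7*x - 4/7*y + 200/7
  leading term x*y: subtract (4)·h_4 from 4*x*y + 96/7*x - 4/7*y + 200/7 → 136/7*x + 136/7*y + 544/7
  leading term x: subtract (272/13)·h_5 from 136/7*x + 136/7*y + 544/7 → 136/7*y + 136/7
  leading term y: no divisor's leading term divides it; move 136/7*y to the remainder.
  leading term 1: no divisor's leading term divides it; move 136/7 to the remainder.
  remainder 136/7*y + 136/7 ≠ 0; add h_6 = 136/7*y + 136/7 to the basis.

The other S-polynomials (S(f_2,f_3), S(f_2,h_4), S(f_3,h_4), S(f_1,h_5), S(f_2,h_5), S(f_3,h_5), S(h_4,h_5), S(f_1,h_6), S(f_2,h_6), S(f_3,h_6), S(h_4,h_6), S(h_5,h_6)) all reduce to 0 modulo the current basis, so we have a Gröbner basis.
Inter-reduce: drop elements whose leading term is divisible by another's, tail-reduce, and make monic.
Reduced Gröbner basis: {x + 3, y + 1}.

A lex Gröbner basis eliminates variables successively. Here y + 1 depends only on y, with roots {-1}; lifting each root through the earlier basis elements recovers the full solutions.
  y = -1: the earlier basis element becomes x + 3 = 0, giving x = -3 — point (-3, -1).
This is the nonlinear analogue of row-reducing a linear system.

{(-3, -1)}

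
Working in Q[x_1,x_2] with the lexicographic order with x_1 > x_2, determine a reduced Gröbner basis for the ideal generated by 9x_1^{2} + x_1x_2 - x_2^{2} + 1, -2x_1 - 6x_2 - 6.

G = {x_1 + 3x_2 + 3, x_2^{2} + \tfrac{159}{77}x_2 + \tfrac{82}{77}}

Buchberger's algorithm terminates because the ascending chain of leading-term ideals stabilizes.

f_1 = 9x_1^{2} + x_1x_2 - x_2^{2} + 1, LT = x_1^{2}.
f_2 = -2x_1 - 6x_2 - 6, LT = x_1.

S(f_1,f_2): lcm = x_1^{2}. S = -\tfrac{26}{9}x_1x_2 - 3x_1 - \tfrac{1}{9}x_2^{2} + \tfrac{1}{9}.
  leading term x_1x_2: subtract (\tfrac{13}{9}x_2)·f_2 from -\tfrac{26}{9}x_1x_2 - 3x_1 - \tfrac{1}{9}x_2^{2} + \tfrac{1}{9} → -3x_1 + \tfrac{77}{9}x_2^{2} + \tfrac{26}{3}x_2 + \tfrac{1}{9}
  leading term x_1: subtract (\tfrac{3}{2})·f_2 from -3x_1 + \tfrac{77}{9}x_2^{2} + \tfrac{26}{3}x_2 + \tfrac{1}{9} → \tfrac{77}{9}x_2^{2} + \tfrac{53}{3}x_2 + \tfrac{82}{9}
  leading term x_2^{2}: no divisor's leading term divides it; move \tfrac{77}{9}x_2^{2} to the remainder.
  leading term x_2: no divisor's leading term divides it; move \tfrac{53}{3}x_2 to the remainder.
  leading term 1: no divisor's leading term divides it; move \tfrac{82}{9} to the remainder.
  remainder \tfrac{77}{9}x_2^{2} + \tfrac{53}{3}x_2 + \tfrac{82}{9} ≠ 0; add g_3 = \tfrac{77}{9}x_2^{2} + \tfrac{53}{3}x_2 + \tfrac{82}{9} to the basis.

The other S-polynomials (S(f_1,g_3), S(f_2,g_3)) all reduce to 0 modulo the current basis, so we have a Gröbner basis.
Inter-reduce: drop elements whose leading term is divisible by another's, tail-reduce, and make monic.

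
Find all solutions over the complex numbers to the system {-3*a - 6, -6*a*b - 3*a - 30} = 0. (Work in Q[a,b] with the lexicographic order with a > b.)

Compute a lex Gröbner basis by Buchberger's algorithm.
f_1 = -3*a - 6, LT = a.
f_2 = -6*a*b - 3*a - 30, LT = a*b.

S(f_1,f_2): lcm = a*b. S = -1/2*a + 2*b - 5.
  reduce S modulo (f_1, f_2):
  remainder 2*b - 4 ≠ 0; add h_3 = 2*b - 4 to the basis.

The other S-polynomials (S(f_1,h_3), S(f_2,h_3)) all reduce to 0 modulo the current basis, so we have a Gröbner basis.
Inter-reduce: drop elements whose leading term is divisible by another's, tail-reduce, and make monic.
Reduced Gröbner basis: {a + 2, b - 2}.

From the last basis element, b - 2 = 0, so b takes values in {2}. Each choice, substituted upward through the basis, yields the corresponding point(s) of the solution set.
  b = 2: the earlier basis element becomes a + 2 = 0, giving a = -2 — point (-2, 2).

{(-2, 2)}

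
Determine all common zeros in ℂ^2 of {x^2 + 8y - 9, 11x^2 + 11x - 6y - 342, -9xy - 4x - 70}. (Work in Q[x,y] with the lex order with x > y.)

{(5, -2)}

Compute a lex Gröbner basis by Buchberger's algorithm.
f_1 = x^2 + 8y - 9, LT = x^2.
f_2 = 11x^2 + 11x - 6y - 342, LT = x^2.
f_3 = -9xy - 4x - 70, LT = xy.

S(f_1,f_2): lcm = x^2. S = -x + 94/11y + 243/11.
  leading term x: no divisor's leading term divides it; move -x to the remainder.
  leading term y: no divisor's leading term divides it; move 94/11y to the remainder.
  leading term 1: no divisor's leading term divides it; move 243/11 to the remainder.
  remainder -x + 94/11y + 243/11 ≠ 0; add h_4 = -x + 94/11y + 243/11 to the basis.

S(f_1,f_3): lcm = x^2y. S = -4/9x^2 - 70/9x + 8y^2 - 9y.
  leading term x^2: subtract (-4/9)·f_1 from -4/9x^2 - 70/9x + 8y^2 - 9y → -70/9x + 8y^2 - 49/9y - 4
  leading term x: subtract (70/9)·h_4 from -70/9x + 8y^2 - 49/9y - 4 → 8y^2 - 791/11y - 1934/11
  leading term y^2: no divisor's leading term divides it; move 8y^2 to the remainder.
  leading term y: no divisor's leading term divides it; move -791/11y to the remainder.
  leading term 1: no divisor's leading term divides it; move -1934/11 to the remainder.
  remainder 8y^2 - 791/11y - 1934/11 ≠ 0; add h_5 = 8y^2 - 791/11y - 1934/11 to the basis.

S(f_2,f_3): lcm = x^2y. S = -4/9x^2 + xy - 70/9x - 6/11y^2 - 342/11y.
  leading term x^2: subtract (-4/9)·f_1 from -4/9x^2 + xy - 70/9x - 6/11y^2 - 342/11y → xy - 70/9x - 6/11y^2 - 2726/99y - 4
  leading term xy: subtract (-1/9)·f_3 from xy - 70/9x - 6/11y^2 - 2726/99y - 4 → -74/9x - 6/11y^2 - 2726/99y - 106/9
  leading term x: subtract (74/9)·h_4 from -74/9x - 6/11y^2 - 2726/99y - 106/9 → -6/11y^2 - 9682/99y - 19148/99
  leading term y^2: subtract (-3/44)·h_5 from -6/11y^2 - 9682/99y - 19148/99 → -447365/4356y - 447365/2178
  leading term y: no divisor's leading term divides it; move -447365/4356y to the remainder.
  leading term 1: no divisor's leading term divides it; move -447365/2178 to the remainder.
  remainder -447365/4356y - 447365/2178 ≠ 0; add h_6 = -447365/4356y - 447365/2178 to the basis.

The other S-polynomials (S(f_1,h_4), S(f_2,h_4), S(f_3,h_4), S(f_1,h_5), S(f_2,h_5), S(f_3,h_5), S(h_4,h_5), S(f_1,h_6), S(f_2,h_6), S(f_3,h_6), S(h_4,h_6), S(h_5,h_6)) all reduce to 0 modulo the current basis, so we have a Gröbner basis.
Inter-reduce: drop elements whose leading term is divisible by another's, tail-reduce, and make monic.
Reduced Gröbner basis: {x - 5, y + 2}.

Elimination: the polynomial y + 2 lies in the elimination ideal for y, so y ∈ {-2}. For each such y, the remaining basis elements (now univariate) give the rest of the solution.
  y = -2: the earlier basis element becomes x - 5 = 0, giving x = 5 — point (5, -2).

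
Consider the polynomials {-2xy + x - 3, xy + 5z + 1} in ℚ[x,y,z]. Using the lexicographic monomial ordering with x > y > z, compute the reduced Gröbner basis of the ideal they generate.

G = {x + 10z - 1, yz - 1/10y - ½z - 1/10}

f_1 = -2xy + x - 3, LT = xy.
f_2 = xy + 5z + 1, LT = xy.

S(f_1,f_2): lcm = xy. S = -½x - 5z + ½.
  reduce S modulo (f_1, f_2):
  remainder -½x - 5z + ½ ≠ 0; add g_3 = -½x - 5z + ½ to the basis.

S(f_1,g_3): lcm = xy. S = -½x - 10yz + y + 3/2.
  reduce S modulo (f_1, f_2, g_3):
  remainder -10yz + y + 5z + 1 ≠ 0; add g_4 = -10yz + y + 5z + 1 to the basis.

The other S-polynomials (S(f_2,g_3), S(f_1,g_4), S(f_2,g_4), S(g_3,g_4)) all reduce to 0 modulo the current basis, so we have a Gröbner basis.
Inter-reduce: drop elements whose leading term is divisible by another's, tail-reduce, and make monic.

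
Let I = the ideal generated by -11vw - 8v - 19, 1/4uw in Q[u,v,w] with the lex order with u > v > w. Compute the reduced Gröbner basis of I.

G = {uv + 19/8u, uw, vw + 8/11v + 19/11}

f_1 = -11vw - 8v - 19, LT = vw.
f_2 = 1/4uw, LT = uw.

S(f_1,f_2): lcm = uvw. S = 8/11uv + 19/11u.
  leading term uv: no divisor's leading term divides it; move 8/11uv to the remainder.
  leading term u: no divisor's leading term divides it; move 19/11u to the remainder.
  remainder 8/11uv + 19/11u ≠ 0; add g_3 = 8/11uv + 19/11u to the basis.

The other S-polynomials (S(f_1,g_3), S(f_2,g_3)) all reduce to 0 modulo the current basis, so we have a Gröbner basis.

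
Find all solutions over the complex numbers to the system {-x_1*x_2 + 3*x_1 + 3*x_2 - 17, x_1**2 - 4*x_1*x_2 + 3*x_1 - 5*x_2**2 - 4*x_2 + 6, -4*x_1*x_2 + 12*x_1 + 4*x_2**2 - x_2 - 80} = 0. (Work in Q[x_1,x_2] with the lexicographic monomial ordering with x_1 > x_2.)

Compute a lex Gröbner basis by Buchberger's algorithm.
f_1 = -x_1*x_2 + 3*x_1 + 3*x_2 - 17, LT = x_1*x_2.
f_2 = x_1**2 - 4*x_1*x_2 + 3*x_1 - 5*x_2**2 - 4*x_2 + 6, LT = x_1**2.
f_3 = -4*x_1*x_2 + 12*x_1 + 4*x_2**2 - x_2 - 80, LT = x_1*x_2.

S(f_1,f_2): lcm = x_1**2*x_2. S = -3*x_1**2 + 4*x_1*x_2**2 - 6*x_1*x_2 + 17*x_1 + 5*x_2**3 + 4*x_2**2 - 6*x_2.
  leading term x_1**2: subtract (-3)·f_2 from -3*x_1**2 + 4*x_1*x_2**2 - 6*x_1*x_2 + 17*x_1 + 5*x_2**3 + 4*x_2**2 - 6*x_2 → 4*x_1*x_2**2 - 18*x_1*x_2 + 26*x_1 + 5*x_2**3 - 11*x_2**2 - 18*x_2 + 18
  leading term x_1*x_2**2: subtract (-4*x_2)·f_1 from 4*x_1*x_2**2 - 18*x_1*x_2 + 26*x_1 + 5*x_2**3 - 11*x_2**2 - 18*x_2 + 18 → -6*x_1*x_2 + 26*x_1 + 5*x_2**3 + x_2**2 - 86*x_2 + 18
  leading term x_1*x_2: subtract (6)·f_1 from -6*x_1*x_2 + 26*x_1 + 5*x_2**3 + x_2**2 - 86*x_2 + 18 → 8*x_1 + 5*x_2**3 + x_2**2 - 104*x_2 + 120
  leading term x_1: no divisor's leading term divides it; move 8*x_1 to the remainder.
  leading term x_2**3: no divisor's leading term divides it; move 5*x_2**3 to the remainder.
  leading term x_2**2: no divisor's leading term divides it; move x_2**2 to the remainder.
  leading term x_2: no divisor's leading term divides it; move -104*x_2 to the remainder.
  leading term 1: no divisor's leading term divides it; move 120 to the remainder.
  remainder 8*x_1 + 5*x_2**3 + x_2**2 - 104*x_2 + 120 ≠ 0; add h_4 = 8*x_1 + 5*x_2**3 + x_2**2 - 104*x_2 + 120 to the basis.

S(f_1,f_3): lcm = x_1*x_2. S = x_2**2 - 13/4*x_2 - 3.
  leading term x_2**2: no divisor's leading term divides it; move x_2**2 to the remainder.
  leading term x_2: no divisor's leading term divides it; move -13/4*x_2 to the remainder.
  leading term 1: no divisor's leading term divides it; move -3 to the remainder.
  remainder x_2**2 - 13/4*x_2 - 3 ≠ 0; add h_5 = x_2**2 - 13/4*x_2 - 3 to the basis.

S(f_2,f_3): lcm = x_1**2*x_2. S = 3*x_1**2 - 3*x_1*x_2**2 + 11/4*x_1*x_2 - 20*x_1 - 5*x_2**3 - 4*x_2**2 + 6*x_2.
  leading term x_1**2: subtract (3)·f_2 from 3*x_1**2 - 3*x_1*x_2**2 + 11/4*x_1*x_2 - 20*x_1 - 5*x_2**3 - 4*x_2**2 + 6*x_2 → -3*x_1*x_2**2 + 59/4*x_1*x_2 - 29*x_1 - 5*x_2**3 + 11*x_2**2 + 18*x_2 - 18
  leading term x_1*x_2**2: subtract (3*x_2)·f_1 from -3*x_1*x_2**2 + 59/4*x_1*x_2 - 29*x_1 - 5*x_2**3 + 11*x_2**2 + 18*x_2 - 18 → 23/4*x_1*x_2 - 29*x_1 - 5*x_2**3 + 2*x_2**2 + 69*x_2 - 18
  leading term x_1*x_2: subtract (-23/4)·f_1 from 23/4*x_1*x_2 - 29*x_1 - 5*x_2**3 + 2*x_2**2 + 69*x_2 - 18 → -47/4*x_1 - 5*x_2**3 + 2*x_2**2 + 345/4*x_2 - 463/4
  leading term x_1: subtract (-47/32)·h_4 from -47/4*x_1 - 5*x_2**3 + 2*x_2**2 + 345/4*x_2 - 463/4 → 75/32*x_2**3 + 111/32*x_2**2 - 133/2*x_2 + 121/2
  leading term x_2**3: subtract (75/32*x_2)·h_5 from 75/32*x_2**3 + 111/32*x_2**2 - 133/2*x_2 + 121/2 → 1419/128*x_2**2 - 1903/32*x_2 + 121/2
  leading term x_2**2: subtract (1419/128)·h_5 from 1419/128*x_2**2 - 1903/32*x_2 + 121/2 → -12001/512*x_2 + 12001/128
  leading term x_2: no divisor's leading term divides it; move -12001/512*x_2 to the remainder.
  leading term 1: no divisor's leading term divides it; move 12001/128 to the remainder.
  remainder -12001/512*x_2 + 12001/128 ≠ 0; add h_6 = -12001/512*x_2 + 12001/128 to the basis.

The other S-polynomials (S(f_1,h_4), S(f_2,h_4), S(f_3,h_4), S(f_1,h_5), S(f_2,h_5), S(f_3,h_5), S(h_4,h_5), S(f_1,h_6), S(f_2,h_6), S(f_3,h_6), S(h_4,h_6), S(h_5,h_6)) all reduce to 0 modulo the current basis, so we have a Gröbner basis.
Inter-reduce: drop elements whose leading term is divisible by another's, tail-reduce, and make monic.
Reduced Gröbner basis: {x_1 + 5, x_2 - 4}.

Elimination: the polynomial x_2 - 4 lies in the elimination ideal for x_2, so x_2 ∈ {4}. For each such x_2, the remaining basis elements (now univariate) give the rest of the solution.
  x_2 = 4: the earlier basis element becomes x_1 + 5 = 0, giving x_1 = -5 — point (-5, 4).

{(-5, 4)}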